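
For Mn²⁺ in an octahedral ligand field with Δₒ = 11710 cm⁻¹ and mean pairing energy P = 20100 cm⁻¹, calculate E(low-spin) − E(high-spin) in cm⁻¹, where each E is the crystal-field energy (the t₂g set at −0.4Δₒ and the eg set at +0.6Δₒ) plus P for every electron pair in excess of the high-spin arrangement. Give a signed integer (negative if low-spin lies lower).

16780

Mn is in group 7, so Mn²⁺ is d⁵ (7 − 2 = 5).
High-spin: t₂g³ eg², CFSE = 0.0Δₒ = 0 cm⁻¹.
For low-spin the configuration is t₂g⁵ eg⁰: orbital energy -2.0 × 11710 = -23420 cm⁻¹, and 2 additional pairs relative to high-spin add 40200 cm⁻¹, giving 16780 cm⁻¹.
The difference is 16780 − (0) = 16780 cm⁻¹, so high-spin lies lower.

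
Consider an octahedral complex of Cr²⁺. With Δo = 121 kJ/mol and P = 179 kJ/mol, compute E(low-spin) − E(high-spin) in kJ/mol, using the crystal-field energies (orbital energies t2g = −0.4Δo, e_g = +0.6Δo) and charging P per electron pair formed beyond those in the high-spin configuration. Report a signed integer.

Cr²⁺: group 6, so d-count = 6 − 2 = 4.
In the high-spin limit (t2g^3 e_g^1) the orbital term is -0.6Δo = -73 kJ/mol, with no excess pairing.
For low-spin the configuration is t2g^4 e_g^0: orbital energy -1.6 × 121 = -194 kJ/mol, and 1 additional pair relative to high-spin adds 179 kJ/mol, giving -15 kJ/mol.
The difference is -15 − (-73) = 58 kJ/mol, so high-spin lies lower.

58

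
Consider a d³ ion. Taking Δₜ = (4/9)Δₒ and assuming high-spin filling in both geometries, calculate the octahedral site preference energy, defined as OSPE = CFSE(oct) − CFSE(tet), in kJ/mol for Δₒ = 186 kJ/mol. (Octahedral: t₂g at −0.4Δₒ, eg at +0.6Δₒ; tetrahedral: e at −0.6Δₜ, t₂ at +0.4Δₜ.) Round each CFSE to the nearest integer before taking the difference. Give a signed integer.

-157

In an octahedral site d³ (HS) is t₂g³ eg⁰, giving CFSE(oct) = -1.2Δₒ = -223 kJ/mol.
In a tetrahedral site the filling is e² t₂¹: CFSE(tet) = -0.8Δₜ = -0.8 × (4/9)(186) = -66 kJ/mol.
OSPE = -223 − (-66) = -157 kJ/mol.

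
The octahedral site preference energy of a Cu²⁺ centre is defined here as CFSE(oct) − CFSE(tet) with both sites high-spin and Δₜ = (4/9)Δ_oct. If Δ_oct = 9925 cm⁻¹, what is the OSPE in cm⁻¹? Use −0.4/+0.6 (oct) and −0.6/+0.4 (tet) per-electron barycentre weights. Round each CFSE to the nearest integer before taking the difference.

-4191

Group 11 minus oxidation state +2 gives a d⁹ configuration for Cu²⁺.
Octahedral high-spin t₂g⁶ eg³: CFSE = -0.6 × 9925 = -5955 cm⁻¹.
Tetrahedral e⁴ t₂⁵ gives -0.4Δₜ = -0.4 × (4/9) × 9925 = -1764 cm⁻¹.
OSPE = CFSE(oct) − CFSE(tet) = -5955 − (-1764) = -4191 cm⁻¹.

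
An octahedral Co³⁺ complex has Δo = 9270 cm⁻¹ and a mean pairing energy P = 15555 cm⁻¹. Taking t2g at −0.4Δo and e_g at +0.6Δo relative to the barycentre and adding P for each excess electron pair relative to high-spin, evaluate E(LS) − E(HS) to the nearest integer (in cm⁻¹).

12570

Co is in group 9, so Co³⁺ is d⁶ (9 − 3 = 6).
High-spin: t2g^4 e_g^2, CFSE = -0.4Δo = -3708 cm⁻¹.
For low-spin the configuration is t2g^6 e_g^0: orbital energy -2.4 × 9270 = -22248 cm⁻¹, and 2 additional pairs relative to high-spin add 31110 cm⁻¹, giving 8862 cm⁻¹.
E(LS) − E(HS) = 8862 − (-3708) = 12570 cm⁻¹.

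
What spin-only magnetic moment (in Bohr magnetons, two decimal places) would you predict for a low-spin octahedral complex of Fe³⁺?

1.73 Bohr magnetons

Fe is in group 8, so Fe³⁺ is d⁵ (8 − 3 = 5).
Configuration: t₂g⁵ eg⁰ → 1 unpaired electron.
μ(spin-only) = √[1(1+2)] = √3 ≈ 1.73 Bohr magnetons.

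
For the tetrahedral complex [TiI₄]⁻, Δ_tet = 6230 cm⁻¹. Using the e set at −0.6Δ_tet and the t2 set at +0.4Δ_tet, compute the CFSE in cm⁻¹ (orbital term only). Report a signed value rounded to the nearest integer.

Each I⁻ contributes -1; 4 × (-1) = -4. With overall charge -1, Ti is in the +3 oxidation state.
Ti is in group 4, so Ti³⁺ is d¹ (4 − 3 = 1).
With tetrahedral geometry the complex is necessarily high-spin.
Electron filling gives e^1 t2^0.
The orbital stabilization is -0.6Δ_tet = -0.6 × 6230 = -3738 cm⁻¹.

-3738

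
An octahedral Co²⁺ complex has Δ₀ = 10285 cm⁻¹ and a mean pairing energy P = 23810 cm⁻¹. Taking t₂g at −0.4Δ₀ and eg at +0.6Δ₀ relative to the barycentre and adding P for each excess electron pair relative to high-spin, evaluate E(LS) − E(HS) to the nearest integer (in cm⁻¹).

Co is in group 9, so Co²⁺ is d⁷ (9 − 2 = 7).
In the high-spin limit (t₂g⁵ eg²) the orbital term is -0.8Δ₀ = -8228 cm⁻¹, with no excess pairing.
Low-spin: t₂g⁶ eg¹, orbital CFSE = -1.8Δ₀ = -18513 cm⁻¹; plus 1 excess pair × P = +23810 cm⁻¹; total 5297 cm⁻¹.
E(LS) − E(HS) = 5297 − (-8228) = 13525 cm⁻¹.

13525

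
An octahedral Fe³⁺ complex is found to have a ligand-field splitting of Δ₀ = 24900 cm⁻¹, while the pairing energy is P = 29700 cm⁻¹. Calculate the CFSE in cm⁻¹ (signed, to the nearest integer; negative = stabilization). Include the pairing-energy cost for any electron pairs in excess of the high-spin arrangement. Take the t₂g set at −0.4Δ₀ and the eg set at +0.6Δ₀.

0

Fe sits in group 8; removing 3 electrons leaves Fe³⁺ with 8 − 3 = 5 d electrons.
Since Δ₀ = 24900 cm⁻¹ < P = 29700 cm⁻¹, the complex adopts the high-spin configuration.
Configuration: t₂g³ eg².
Orbital CFSE = 0.0Δ₀ = 0.0 × 24900 = 0 cm⁻¹.
High-spin has no excess pairs, so no pairing correction applies.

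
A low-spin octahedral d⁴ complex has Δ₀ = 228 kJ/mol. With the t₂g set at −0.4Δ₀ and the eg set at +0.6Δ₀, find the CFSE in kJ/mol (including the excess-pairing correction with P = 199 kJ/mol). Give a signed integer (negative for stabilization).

-166

Configuration: t₂g⁴ eg⁰.
The orbital stabilization is -1.6Δ₀ = -1.6 × 228 = -365 kJ/mol.
Pairing penalty: 1 pair vs 0 in the high-spin reference → 1 extra × P = 199 kJ/mol.
Net CFSE = -365 + 199 = -166 kJ/mol.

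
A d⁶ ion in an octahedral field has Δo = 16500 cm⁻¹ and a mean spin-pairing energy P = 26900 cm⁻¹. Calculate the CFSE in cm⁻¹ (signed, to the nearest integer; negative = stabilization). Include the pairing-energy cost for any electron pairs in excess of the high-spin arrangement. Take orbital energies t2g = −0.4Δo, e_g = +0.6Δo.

With Δo < P the complex is high-spin.
That gives t2g^4 e_g^2.
Orbital CFSE = -0.4Δo = -0.4 × 16500 = -6600 cm⁻¹.
High-spin has no excess pairs, so no pairing correction applies.

-6600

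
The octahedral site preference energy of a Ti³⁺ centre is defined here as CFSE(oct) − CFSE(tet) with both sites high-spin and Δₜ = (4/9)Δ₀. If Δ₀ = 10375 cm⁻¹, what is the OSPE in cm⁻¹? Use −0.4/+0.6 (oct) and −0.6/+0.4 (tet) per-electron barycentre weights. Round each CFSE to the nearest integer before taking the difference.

-1383

Ti³⁺: group 4, so d-count = 4 − 3 = 1.
In an octahedral site d¹ (HS) is t₂g¹ eg⁰, giving CFSE(oct) = -0.4Δ₀ = -4150 cm⁻¹.
Tetrahedral e¹ t₂⁰ gives -0.6Δₜ = -0.6 × (4/9) × 10375 = -2767 cm⁻¹.
Subtracting, OSPE = -4150 − (-2767) = -1383 cm⁻¹.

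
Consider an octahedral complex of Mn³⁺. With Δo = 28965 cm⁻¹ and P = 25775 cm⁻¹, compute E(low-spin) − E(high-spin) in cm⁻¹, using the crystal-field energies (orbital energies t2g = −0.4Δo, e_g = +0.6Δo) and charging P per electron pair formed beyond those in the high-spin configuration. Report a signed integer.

Mn sits in group 7; removing 3 electrons leaves Mn³⁺ with 7 − 3 = 4 d electrons.
High-spin: t2g^3 e_g^1, CFSE = -0.6Δo = -17379 cm⁻¹.
Low-spin: t2g^4 e_g^0, orbital CFSE = -1.6Δo = -46344 cm⁻¹; plus 1 excess pair × P = +25775 cm⁻¹; total -20569 cm⁻¹.
E(LS) − E(HS) = -20569 − (-17379) = -3190 cm⁻¹.

-3190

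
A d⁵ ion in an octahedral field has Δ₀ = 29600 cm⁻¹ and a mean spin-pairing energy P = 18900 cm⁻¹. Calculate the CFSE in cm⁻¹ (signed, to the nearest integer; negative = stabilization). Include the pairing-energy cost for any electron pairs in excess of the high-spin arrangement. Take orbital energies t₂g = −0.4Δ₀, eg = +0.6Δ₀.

Δ₀ > P, so pairing is preferred: the ground state is low-spin.
Filling d⁵ accordingly: t₂g⁵ eg⁰.
Orbital CFSE = -2.0Δ₀ = -2.0 × 29600 = -59200 cm⁻¹.
Excess pairs vs high-spin: 2 − 0 = 2; pairing cost = +37800 cm⁻¹.
Net CFSE = -59200 + 37800 = -21400 cm⁻¹.

-21400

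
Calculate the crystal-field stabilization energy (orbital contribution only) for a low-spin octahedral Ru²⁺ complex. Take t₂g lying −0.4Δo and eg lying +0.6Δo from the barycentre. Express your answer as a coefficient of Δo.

-2.4 Δo

Group 8 minus oxidation state +2 gives a d⁶ configuration for Ru²⁺.
Configuration: t₂g⁶ eg⁰.
CFSE = 6(-0.4Δo) + 0(0.6Δo) = -2.4Δo + 0.0Δo = -2.4Δo.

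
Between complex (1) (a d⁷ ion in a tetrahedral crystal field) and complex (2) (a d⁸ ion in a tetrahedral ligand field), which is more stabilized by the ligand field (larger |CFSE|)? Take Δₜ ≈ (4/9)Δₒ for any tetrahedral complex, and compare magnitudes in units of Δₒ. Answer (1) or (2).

(1)

(1): Tetrahedral fields are weak (Δₜ ≈ 4/9 Δₒ), so electrons fill high-spin; e⁴ t₂³, CFSE = -1.2Δₜ ≈ -0.53Δₒ.
(2): Tetrahedral splitting is small, so the complex is high-spin; e⁴ t₂⁴, CFSE = -0.8Δₜ ≈ -0.36Δₒ.
So (1) has the larger |CFSE|.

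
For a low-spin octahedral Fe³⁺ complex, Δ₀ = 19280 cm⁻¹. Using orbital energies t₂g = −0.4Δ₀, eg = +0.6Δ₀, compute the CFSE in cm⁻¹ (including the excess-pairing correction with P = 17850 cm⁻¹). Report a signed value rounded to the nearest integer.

-2860

Fe³⁺: group 8, so d-count = 8 − 3 = 5.
Configuration: t₂g⁵ eg⁰.
Orbital CFSE = 5(-0.4) + 0(0.6) = -2.0Δ₀ = -2.0 × 19280 = -38560 cm⁻¹.
Pairing penalty: 2 pairs vs 0 in the high-spin reference → 2 extra × P = 35700 cm⁻¹.
Overall CFSE = -38560 + 35700 = -2860 cm⁻¹.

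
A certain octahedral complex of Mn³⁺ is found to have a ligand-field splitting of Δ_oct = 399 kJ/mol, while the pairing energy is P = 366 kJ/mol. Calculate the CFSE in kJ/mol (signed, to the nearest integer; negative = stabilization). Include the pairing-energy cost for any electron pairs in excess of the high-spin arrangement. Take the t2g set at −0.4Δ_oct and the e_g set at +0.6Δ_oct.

-272

Mn sits in group 7; removing 3 electrons leaves Mn³⁺ with 7 − 3 = 4 d electrons.
With Δ_oct > P the complex is low-spin.
Configuration: t2g^4 e_g^0.
Orbital CFSE = -1.6Δ_oct = -1.6 × 399 = -638 kJ/mol.
Excess pairs vs high-spin: 1 − 0 = 1; pairing cost = +366 kJ/mol.
Net CFSE = -638 + 366 = -272 kJ/mol.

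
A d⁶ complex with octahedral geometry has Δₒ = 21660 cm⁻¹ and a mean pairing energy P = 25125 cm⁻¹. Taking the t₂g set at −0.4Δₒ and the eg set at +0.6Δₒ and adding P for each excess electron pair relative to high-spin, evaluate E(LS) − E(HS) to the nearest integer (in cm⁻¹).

6930

High-spin d⁶ fills as t₂g⁴ eg² with CFSE 4(−0.4) + 2(+0.6) = -0.4Δₒ = -8664 cm⁻¹.
Low-spin: t₂g⁶ eg⁰, orbital CFSE = -2.4Δₒ = -51984 cm⁻¹; plus 2 excess pairs × P = +50250 cm⁻¹; total -1734 cm⁻¹.
The difference is -1734 − (-8664) = 6930 cm⁻¹, so high-spin lies lower.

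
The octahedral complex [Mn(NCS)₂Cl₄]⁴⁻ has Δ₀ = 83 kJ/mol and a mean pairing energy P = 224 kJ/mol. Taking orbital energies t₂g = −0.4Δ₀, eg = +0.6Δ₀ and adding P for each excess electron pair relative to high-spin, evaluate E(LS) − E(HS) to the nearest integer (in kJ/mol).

Ligand charges: 2×(-1) from NCS⁻ and 4×(-1) from Cl⁻ sum to -6; with overall charge -4, Mn is +2.
Mn²⁺: group 7, so d-count = 7 − 2 = 5.
High-spin: t₂g³ eg², CFSE = 0.0Δ₀ = 0 kJ/mol.
Low-spin t₂g⁵ eg⁰ gives -2.0Δ₀ = -166 kJ/mol, but forming 2 extra pairs costs 2P = 448 kJ/mol, so E(LS) = -166 + 448 = 282 kJ/mol.
Thus E(LS) − E(HS) = 282 kJ/mol.

282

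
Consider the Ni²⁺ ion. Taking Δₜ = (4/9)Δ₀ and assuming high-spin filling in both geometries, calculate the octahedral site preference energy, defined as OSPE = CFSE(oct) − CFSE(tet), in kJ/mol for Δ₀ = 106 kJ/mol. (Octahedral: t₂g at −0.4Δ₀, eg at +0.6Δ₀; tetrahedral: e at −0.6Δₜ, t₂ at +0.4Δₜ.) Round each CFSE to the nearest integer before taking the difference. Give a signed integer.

-89

Ni sits in group 10; removing 2 electrons leaves Ni²⁺ with 10 − 2 = 8 d electrons.
In an octahedral site d⁸ (HS) is t₂g⁶ eg², giving CFSE(oct) = -1.2Δ₀ = -127 kJ/mol.
In a tetrahedral site the filling is e⁴ t₂⁴: CFSE(tet) = -0.8Δₜ = -0.8 × (4/9)(106) = -38 kJ/mol.
Subtracting, OSPE = -127 − (-38) = -89 kJ/mol.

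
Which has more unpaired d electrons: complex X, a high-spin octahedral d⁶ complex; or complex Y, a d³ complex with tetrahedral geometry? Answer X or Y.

X

X: t₂g⁴ eg² → 4 unpaired.
Y: Tetrahedral fields are weak (Δₜ ≈ 4/9 Δₒ), so electrons fill high-spin; e² t₂¹ → 3 unpaired.
So X has more unpaired electrons.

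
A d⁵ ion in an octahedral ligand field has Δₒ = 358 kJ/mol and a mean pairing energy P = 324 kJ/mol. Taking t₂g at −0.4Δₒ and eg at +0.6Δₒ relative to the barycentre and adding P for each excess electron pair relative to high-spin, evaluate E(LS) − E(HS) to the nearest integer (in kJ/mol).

-68

High-spin: t₂g³ eg², CFSE = 0.0Δₒ = 0 kJ/mol.
Low-spin t₂g⁵ eg⁰ gives -2.0Δₒ = -716 kJ/mol, but forming 2 extra pairs costs 2P = 648 kJ/mol, so E(LS) = -716 + 648 = -68 kJ/mol.
Thus E(LS) − E(HS) = -68 kJ/mol.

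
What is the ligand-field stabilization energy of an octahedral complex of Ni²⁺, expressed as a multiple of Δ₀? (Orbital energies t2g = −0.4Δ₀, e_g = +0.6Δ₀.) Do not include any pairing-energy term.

Group 10 minus oxidation state +2 gives a d⁸ configuration for Ni²⁺.
Configuration: t2g^6 e_g^2.
CFSE = 6(-0.4Δ₀) + 2(0.6Δ₀) = -2.4Δ₀ + 1.2Δ₀ = -1.2Δ₀.

-1.2 Δ₀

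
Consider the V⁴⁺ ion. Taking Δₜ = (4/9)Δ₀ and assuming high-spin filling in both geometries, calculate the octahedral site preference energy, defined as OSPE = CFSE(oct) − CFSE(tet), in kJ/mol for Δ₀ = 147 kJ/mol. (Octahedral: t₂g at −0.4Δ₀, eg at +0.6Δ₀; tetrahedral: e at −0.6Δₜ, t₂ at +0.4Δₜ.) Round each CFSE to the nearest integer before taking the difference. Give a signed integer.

-20

Group 5 minus oxidation state +4 gives a d¹ configuration for V⁴⁺.
Octahedral high-spin t₂g¹ eg⁰: CFSE = -0.4 × 147 = -59 kJ/mol.
In a tetrahedral site the filling is e¹ t₂⁰: CFSE(tet) = -0.6Δₜ = -0.6 × (4/9)(147) = -39 kJ/mol.
OSPE = CFSE(oct) − CFSE(tet) = -59 − (-39) = -20 kJ/mol.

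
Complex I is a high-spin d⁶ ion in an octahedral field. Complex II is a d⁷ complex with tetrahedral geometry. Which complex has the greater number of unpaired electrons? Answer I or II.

I

I: t₂g⁴ eg² → 4 unpaired.
II: Tetrahedral fields are weak (Δₜ ≈ 4/9 Δₒ), so electrons fill high-spin; e⁴ t₂³ → 3 unpaired.
So I has more unpaired electrons.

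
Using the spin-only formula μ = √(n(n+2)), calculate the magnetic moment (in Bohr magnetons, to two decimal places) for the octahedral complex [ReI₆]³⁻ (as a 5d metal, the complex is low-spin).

Each I⁻ contributes -1; 6 × (-1) = -6. With overall charge -3, Re is in the +3 oxidation state.
Re sits in group 7; removing 3 electrons leaves Re³⁺ with 7 − 3 = 4 d electrons.
Configuration: t2g^4 e_g^0 → 2 unpaired electrons.
μ(spin-only) = √[2(2+2)] = √8 ≈ 2.83 Bohr magnetons.

2.83 Bohr magnetons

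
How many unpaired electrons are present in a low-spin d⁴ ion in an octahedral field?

2

Configuration: t2g^4 e_g^0, giving 2 unpaired electrons.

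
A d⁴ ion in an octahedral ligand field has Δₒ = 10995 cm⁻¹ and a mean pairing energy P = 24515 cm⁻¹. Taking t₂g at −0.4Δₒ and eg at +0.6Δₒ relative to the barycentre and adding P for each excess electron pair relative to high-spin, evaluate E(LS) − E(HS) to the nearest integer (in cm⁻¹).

13520

High-spin d⁴ fills as t₂g³ eg¹ with CFSE 3(−0.4) + 1(+0.6) = -0.6Δₒ = -6597 cm⁻¹.
Low-spin t₂g⁴ eg⁰ gives -1.6Δₒ = -17592 cm⁻¹, but forming 1 extra pair costs 1P = 24515 cm⁻¹, so E(LS) = -17592 + 24515 = 6923 cm⁻¹.
The difference is 6923 − (-6597) = 13520 cm⁻¹, so high-spin lies lower.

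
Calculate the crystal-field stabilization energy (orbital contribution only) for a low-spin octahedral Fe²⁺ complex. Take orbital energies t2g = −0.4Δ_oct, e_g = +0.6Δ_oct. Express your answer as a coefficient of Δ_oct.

-2.4 Δ_oct

Fe sits in group 8; removing 2 electrons leaves Fe²⁺ with 8 − 2 = 6 d electrons.
Configuration: t2g^6 e_g^0.
CFSE = 6(-0.4Δ_oct) + 0(0.6Δ_oct) = -2.4Δ_oct + 0.0Δ_oct = -2.4Δ_oct.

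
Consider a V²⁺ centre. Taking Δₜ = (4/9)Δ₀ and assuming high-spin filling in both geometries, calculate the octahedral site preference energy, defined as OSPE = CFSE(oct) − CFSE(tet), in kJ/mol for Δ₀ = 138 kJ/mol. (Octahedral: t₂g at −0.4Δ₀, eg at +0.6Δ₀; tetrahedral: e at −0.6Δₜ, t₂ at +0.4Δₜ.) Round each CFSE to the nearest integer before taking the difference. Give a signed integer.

V sits in group 5; removing 2 electrons leaves V²⁺ with 5 − 2 = 3 d electrons.
In an octahedral site d³ (HS) is t₂g³ eg⁰, giving CFSE(oct) = -1.2Δ₀ = -166 kJ/mol.
Tetrahedral: e² t₂¹, CFSE = 2(−0.6) + 1(+0.4) = -0.8Δₜ = -0.8 × (4/9) × 138 = -49 kJ/mol.
OSPE = -166 − (-49) = -117 kJ/mol.

-117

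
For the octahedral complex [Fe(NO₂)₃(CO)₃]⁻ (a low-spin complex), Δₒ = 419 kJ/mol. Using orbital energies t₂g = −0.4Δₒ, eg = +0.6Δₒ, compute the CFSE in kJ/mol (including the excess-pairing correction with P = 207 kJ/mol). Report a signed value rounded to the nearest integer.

-592

Ligand charges: 3×(-1) from NO₂⁻ and 3×(+0) from CO sum to -3; with overall charge -1, Fe is +2.
Fe sits in group 8; removing 2 electrons leaves Fe²⁺ with 8 − 2 = 6 d electrons.
The d⁶ electrons fill as t₂g⁶ eg⁰.
The orbital stabilization is -2.4Δₒ = -2.4 × 419 = -1006 kJ/mol.
High-spin d⁶ would be t₂g⁴ eg² with 1 pair; low-spin has 3, so 2 excess pairs cost +2P = +414 kJ/mol.
Overall CFSE = -1006 + 414 = -592 kJ/mol.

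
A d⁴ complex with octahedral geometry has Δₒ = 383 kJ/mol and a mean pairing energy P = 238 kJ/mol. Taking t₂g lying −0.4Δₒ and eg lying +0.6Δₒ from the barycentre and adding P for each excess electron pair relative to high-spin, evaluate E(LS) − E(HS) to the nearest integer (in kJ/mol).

-145

High-spin: t₂g³ eg¹, CFSE = -0.6Δₒ = -230 kJ/mol.
Low-spin t₂g⁴ eg⁰ gives -1.6Δₒ = -613 kJ/mol, but forming 1 extra pair costs 1P = 238 kJ/mol, so E(LS) = -613 + 238 = -375 kJ/mol.
Thus E(LS) − E(HS) = -145 kJ/mol.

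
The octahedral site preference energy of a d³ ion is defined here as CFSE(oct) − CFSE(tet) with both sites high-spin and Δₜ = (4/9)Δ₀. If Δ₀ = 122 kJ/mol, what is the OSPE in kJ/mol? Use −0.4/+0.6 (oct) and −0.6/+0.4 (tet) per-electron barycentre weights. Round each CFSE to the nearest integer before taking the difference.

-103

Octahedral high-spin t₂g³ eg⁰: CFSE = -1.2 × 122 = -146 kJ/mol.
Tetrahedral: e² t₂¹, CFSE = 2(−0.6) + 1(+0.4) = -0.8Δₜ = -0.8 × (4/9) × 122 = -43 kJ/mol.
Subtracting, OSPE = -146 − (-43) = -103 kJ/mol.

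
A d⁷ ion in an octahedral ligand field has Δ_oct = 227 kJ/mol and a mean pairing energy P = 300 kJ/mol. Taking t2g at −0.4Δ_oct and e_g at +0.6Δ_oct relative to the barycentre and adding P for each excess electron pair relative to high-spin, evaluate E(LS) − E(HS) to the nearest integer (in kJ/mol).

High-spin d⁷ fills as t2g^5 e_g^2 with CFSE 5(−0.4) + 2(+0.6) = -0.8Δ_oct = -182 kJ/mol.
Low-spin: t2g^6 e_g^1, orbital CFSE = -1.8Δ_oct = -409 kJ/mol; plus 1 excess pair × P = +300 kJ/mol; total -109 kJ/mol.
E(LS) − E(HS) = -109 − (-182) = 73 kJ/mol.

73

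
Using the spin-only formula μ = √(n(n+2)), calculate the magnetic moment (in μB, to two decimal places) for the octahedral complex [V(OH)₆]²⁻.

1.73 μB

Each OH⁻ contributes -1; 6 × (-1) = -6. With overall charge -2, V is in the +4 oxidation state.
Group 5 minus oxidation state +4 gives a d¹ configuration for V⁴⁺.
Configuration: t₂g¹ eg⁰ → 1 unpaired electron.
μ(spin-only) = √[1(1+2)] = √3 ≈ 1.73 μB.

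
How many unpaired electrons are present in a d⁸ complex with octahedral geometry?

Configuration: t2g^6 e_g^2, giving 2 unpaired electrons.

2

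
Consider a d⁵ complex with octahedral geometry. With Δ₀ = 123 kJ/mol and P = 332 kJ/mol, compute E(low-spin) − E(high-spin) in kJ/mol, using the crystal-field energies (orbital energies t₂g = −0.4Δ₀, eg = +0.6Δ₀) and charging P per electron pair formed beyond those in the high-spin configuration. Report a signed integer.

In the high-spin limit (t₂g³ eg²) the orbital term is 0.0Δ₀ = 0 kJ/mol, with no excess pairing.
Low-spin t₂g⁵ eg⁰ gives -2.0Δ₀ = -246 kJ/mol, but forming 2 extra pairs costs 2P = 664 kJ/mol, so E(LS) = -246 + 664 = 418 kJ/mol.
The difference is 418 − (0) = 418 kJ/mol, so high-spin lies lower.

418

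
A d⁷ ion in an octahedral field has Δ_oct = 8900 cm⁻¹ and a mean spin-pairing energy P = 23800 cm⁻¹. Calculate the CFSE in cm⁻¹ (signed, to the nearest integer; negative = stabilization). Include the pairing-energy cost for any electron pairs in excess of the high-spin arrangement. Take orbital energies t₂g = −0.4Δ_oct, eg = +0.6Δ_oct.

With Δ_oct < P the complex is high-spin.
Configuration: t₂g⁵ eg².
Orbital CFSE = -0.8Δ_oct = -0.8 × 8900 = -7120 cm⁻¹.
High-spin has no excess pairs, so no pairing correction applies.

-7120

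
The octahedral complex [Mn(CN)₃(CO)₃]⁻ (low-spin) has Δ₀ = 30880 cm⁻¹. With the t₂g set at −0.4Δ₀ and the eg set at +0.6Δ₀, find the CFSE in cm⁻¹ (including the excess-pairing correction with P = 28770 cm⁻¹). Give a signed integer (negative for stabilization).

-4220

Ligand charges: 3×(-1) from CN⁻ and 3×(+0) from CO sum to -3; with overall charge -1, Mn is +2.
Mn sits in group 7; removing 2 electrons leaves Mn²⁺ with 7 − 2 = 5 d electrons.
The d⁵ electrons fill as t₂g⁵ eg⁰.
Orbital CFSE = 5(-0.4) + 0(0.6) = -2.0Δ₀ = -2.0 × 30880 = -61760 cm⁻¹.
Pairing penalty: 2 pairs vs 0 in the high-spin reference → 2 extra × P = 57540 cm⁻¹.
Combining: -61760 + 57540 = -4220 cm⁻¹.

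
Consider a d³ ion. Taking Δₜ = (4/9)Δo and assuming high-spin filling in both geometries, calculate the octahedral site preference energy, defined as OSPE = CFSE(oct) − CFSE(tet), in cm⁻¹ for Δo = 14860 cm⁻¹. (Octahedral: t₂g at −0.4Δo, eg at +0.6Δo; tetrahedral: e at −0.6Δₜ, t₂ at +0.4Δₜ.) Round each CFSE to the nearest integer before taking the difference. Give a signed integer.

Octahedral high-spin t2g^3 e_g^0: CFSE = -1.2 × 14860 = -17832 cm⁻¹.
Tetrahedral: e^2 t2^1, CFSE = 2(−0.6) + 1(+0.4) = -0.8Δₜ = -0.8 × (4/9) × 14860 = -5284 cm⁻¹.
OSPE = CFSE(oct) − CFSE(tet) = -17832 − (-5284) = -12548 cm⁻¹.

-12548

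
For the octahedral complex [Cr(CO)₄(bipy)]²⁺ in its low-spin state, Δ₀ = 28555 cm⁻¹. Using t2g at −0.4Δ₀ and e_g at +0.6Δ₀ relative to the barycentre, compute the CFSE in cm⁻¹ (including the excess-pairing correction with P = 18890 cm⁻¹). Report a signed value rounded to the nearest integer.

-26798

Ligand charges: 4×(+0) from CO and 1×(+0) from bipy sum to +0; with overall charge +2, Cr is +2.
Cr sits in group 6; removing 2 electrons leaves Cr²⁺ with 6 − 2 = 4 d electrons.
Electron filling gives t2g^4 e_g^0.
Orbital CFSE = 4(-0.4) + 0(0.6) = -1.6Δ₀ = -1.6 × 28555 = -45688 cm⁻¹.
Pairing penalty: 1 pair vs 0 in the high-spin reference → 1 extra × P = 18890 cm⁻¹.
Overall CFSE = -45688 + 18890 = -26798 cm⁻¹.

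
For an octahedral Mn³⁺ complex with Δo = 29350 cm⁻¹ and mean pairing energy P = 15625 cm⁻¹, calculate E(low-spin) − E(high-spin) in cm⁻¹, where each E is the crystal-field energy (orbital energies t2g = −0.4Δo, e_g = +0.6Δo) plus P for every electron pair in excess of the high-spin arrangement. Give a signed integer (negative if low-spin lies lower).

Mn³⁺: group 7, so d-count = 7 − 3 = 4.
In the high-spin limit (t2g^3 e_g^1) the orbital term is -0.6Δo = -17610 cm⁻¹, with no excess pairing.
Low-spin t2g^4 e_g^0 gives -1.6Δo = -46960 cm⁻¹, but forming 1 extra pair costs 1P = 15625 cm⁻¹, so E(LS) = -46960 + 15625 = -31335 cm⁻¹.
Thus E(LS) − E(HS) = -13725 cm⁻¹.

-13725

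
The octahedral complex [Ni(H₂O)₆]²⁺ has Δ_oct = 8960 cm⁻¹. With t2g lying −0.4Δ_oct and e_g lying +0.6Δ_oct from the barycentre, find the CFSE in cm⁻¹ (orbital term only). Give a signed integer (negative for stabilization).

-10752

H₂O is neutral, so the +2 overall charge sits on Ni: oxidation state +2.
Ni is in group 10, so Ni²⁺ is d⁸ (10 − 2 = 8).
For octahedral d⁸ the high- and low-spin configurations coincide.
Configuration: t2g^6 e_g^2.
The orbital stabilization is -1.2Δ_oct = -1.2 × 8960 = -10752 cm⁻¹.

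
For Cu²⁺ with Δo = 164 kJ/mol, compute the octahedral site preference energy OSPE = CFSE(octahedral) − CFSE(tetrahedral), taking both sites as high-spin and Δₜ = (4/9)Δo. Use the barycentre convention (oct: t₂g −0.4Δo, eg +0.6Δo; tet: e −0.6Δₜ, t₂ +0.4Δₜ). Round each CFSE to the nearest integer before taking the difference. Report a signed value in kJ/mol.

Cu sits in group 11; removing 2 electrons leaves Cu²⁺ with 11 − 2 = 9 d electrons.
Octahedral high-spin t2g^6 e_g^3: CFSE = -0.6 × 164 = -98 kJ/mol.
In a tetrahedral site the filling is e^4 t2^5: CFSE(tet) = -0.4Δₜ = -0.4 × (4/9)(164) = -29 kJ/mol.
Subtracting, OSPE = -98 − (-29) = -69 kJ/mol.

-69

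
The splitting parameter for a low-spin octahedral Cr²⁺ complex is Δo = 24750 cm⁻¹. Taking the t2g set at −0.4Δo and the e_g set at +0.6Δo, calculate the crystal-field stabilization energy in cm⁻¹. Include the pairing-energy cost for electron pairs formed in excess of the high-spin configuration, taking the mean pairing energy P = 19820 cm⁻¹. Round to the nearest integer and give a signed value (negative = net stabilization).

Cr is in group 6, so Cr²⁺ is d⁴ (6 − 2 = 4).
Electron filling gives t2g^4 e_g^0.
CFSE(orbital) = 4×(-0.4Δo) + 0×(0.6Δo) = -1.6Δo; with Δo = 24750 cm⁻¹ that is -39600 cm⁻¹.
High-spin d⁴ would be t2g^3 e_g^1 with 0 pairs; low-spin has 1, so 1 excess pair costs +1P = +19820 cm⁻¹.
Combining: -39600 + 19820 = -19780 cm⁻¹.

-19780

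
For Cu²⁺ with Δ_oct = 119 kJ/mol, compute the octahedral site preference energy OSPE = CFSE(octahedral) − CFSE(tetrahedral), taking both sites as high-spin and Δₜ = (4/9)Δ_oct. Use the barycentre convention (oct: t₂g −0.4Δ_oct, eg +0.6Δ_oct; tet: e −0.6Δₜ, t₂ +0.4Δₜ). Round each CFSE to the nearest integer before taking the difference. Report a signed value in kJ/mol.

-50

Cu sits in group 11; removing 2 electrons leaves Cu²⁺ with 11 − 2 = 9 d electrons.
Octahedral high-spin t2g^6 e_g^3: CFSE = -0.6 × 119 = -71 kJ/mol.
In a tetrahedral site the filling is e^4 t2^5: CFSE(tet) = -0.4Δₜ = -0.4 × (4/9)(119) = -21 kJ/mol.
OSPE = CFSE(oct) − CFSE(tet) = -71 − (-21) = -50 kJ/mol.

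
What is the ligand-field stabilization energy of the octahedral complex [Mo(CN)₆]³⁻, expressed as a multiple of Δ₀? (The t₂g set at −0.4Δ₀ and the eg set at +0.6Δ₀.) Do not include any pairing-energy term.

Each CN⁻ contributes -1; 6 × (-1) = -6. With overall charge -3, Mo is in the +3 oxidation state.
Mo sits in group 6; removing 3 electrons leaves Mo³⁺ with 6 − 3 = 3 d electrons.
Configuration: t₂g³ eg⁰.
CFSE = 3(-0.4Δ₀) + 0(0.6Δ₀) = -1.2Δ₀ + 0.0Δ₀ = -1.2Δ₀.

-1.2 Δ₀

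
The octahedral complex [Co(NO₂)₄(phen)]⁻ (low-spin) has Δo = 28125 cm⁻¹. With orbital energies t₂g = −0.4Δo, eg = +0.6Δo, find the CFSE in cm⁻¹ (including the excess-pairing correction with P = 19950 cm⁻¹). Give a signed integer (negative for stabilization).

-27600

Ligand charges: 4×(-1) from NO₂⁻ and 1×(+0) from phen sum to -4; with overall charge -1, Co is +3.
Co sits in group 9; removing 3 electrons leaves Co³⁺ with 9 − 3 = 6 d electrons.
Configuration: t₂g⁶ eg⁰.
CFSE(orbital) = 6×(-0.4Δo) + 0×(0.6Δo) = -2.4Δo; with Δo = 28125 cm⁻¹ that is -67500 cm⁻¹.
High-spin d⁶ would be t₂g⁴ eg² with 1 pair; low-spin has 3, so 2 excess pairs cost +2P = +39900 cm⁻¹.
Net CFSE = -67500 + 39900 = -27600 cm⁻¹.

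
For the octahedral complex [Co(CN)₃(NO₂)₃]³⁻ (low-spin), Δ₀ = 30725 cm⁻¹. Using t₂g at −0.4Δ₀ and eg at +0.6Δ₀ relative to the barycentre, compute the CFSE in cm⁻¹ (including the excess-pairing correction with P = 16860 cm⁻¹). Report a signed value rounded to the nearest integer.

-40020

Ligand charges: 3×(-1) from CN⁻ and 3×(-1) from NO₂⁻ sum to -6; with overall charge -3, Co is +3.
Co³⁺: group 9, so d-count = 9 − 3 = 6.
Configuration: t₂g⁶ eg⁰.
Orbital CFSE = 6(-0.4) + 0(0.6) = -2.4Δ₀ = -2.4 × 30725 = -73740 cm⁻¹.
Relative to high-spin t₂g⁴ eg² (1 paired), the low-spin configuration has 2 additional pairs, contributing +2 × 16860 = +33720 cm⁻¹.
Net CFSE = -73740 + 33720 = -40020 cm⁻¹.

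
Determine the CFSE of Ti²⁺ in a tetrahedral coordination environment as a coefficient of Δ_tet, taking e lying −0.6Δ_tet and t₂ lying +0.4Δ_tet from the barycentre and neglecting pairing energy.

-1.2 Δ_tet

Group 4 minus oxidation state +2 gives a d² configuration for Ti²⁺.
Tetrahedral fields are weak (Δₜ ≈ 4/9 Δₒ), so electrons fill high-spin.
Configuration: e² t₂⁰.
CFSE = 2(-0.6Δ_tet) + 0(0.4Δ_tet) = -1.2Δ_tet + 0.0Δ_tet = -1.2Δ_tet.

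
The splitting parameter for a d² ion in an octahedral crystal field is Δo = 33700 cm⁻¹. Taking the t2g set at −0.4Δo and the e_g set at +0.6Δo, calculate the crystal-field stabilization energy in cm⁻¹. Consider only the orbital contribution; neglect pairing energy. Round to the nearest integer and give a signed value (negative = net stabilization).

-26960

Configuration: t2g^2 e_g^0.
Orbital CFSE = 2(-0.4) + 0(0.6) = -0.8Δo = -0.8 × 33700 = -26960 cm⁻¹.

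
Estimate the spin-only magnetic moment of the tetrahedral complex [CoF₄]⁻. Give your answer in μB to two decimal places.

4.90 μB

Each F⁻ contributes -1; 4 × (-1) = -4. With overall charge -1, Co is in the +3 oxidation state.
Co is in group 9, so Co³⁺ is d⁶ (9 − 3 = 6).
Tetrahedral fields are weak (Δₜ ≈ 4/9 Δₒ), so electrons fill high-spin.
Configuration: e^3 t2^3 → 4 unpaired electrons.
μ(spin-only) = √[4(4+2)] = √24 ≈ 4.90 μB.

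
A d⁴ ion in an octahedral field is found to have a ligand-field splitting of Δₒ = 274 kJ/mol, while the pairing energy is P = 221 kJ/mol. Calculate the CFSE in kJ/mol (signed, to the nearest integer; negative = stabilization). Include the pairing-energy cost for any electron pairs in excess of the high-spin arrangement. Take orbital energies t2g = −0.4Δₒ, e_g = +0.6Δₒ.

-217

Here Δₒ > P (274 > 221), so the low-spin state is favoured.
Filling d⁴ accordingly: t2g^4 e_g^0.
Orbital CFSE = -1.6Δₒ = -1.6 × 274 = -438 kJ/mol.
Excess pairs vs high-spin: 1 − 0 = 1; pairing cost = +221 kJ/mol.
Net CFSE = -438 + 221 = -217 kJ/mol.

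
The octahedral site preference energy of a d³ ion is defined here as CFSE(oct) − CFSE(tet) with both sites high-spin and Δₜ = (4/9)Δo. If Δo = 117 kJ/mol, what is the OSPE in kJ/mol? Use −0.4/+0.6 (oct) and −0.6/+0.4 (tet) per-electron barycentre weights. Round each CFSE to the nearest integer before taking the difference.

In an octahedral site d³ (HS) is t₂g³ eg⁰, giving CFSE(oct) = -1.2Δo = -140 kJ/mol.
In a tetrahedral site the filling is e² t₂¹: CFSE(tet) = -0.8Δₜ = -0.8 × (4/9)(117) = -42 kJ/mol.
Subtracting, OSPE = -140 − (-42) = -98 kJ/mol.

-98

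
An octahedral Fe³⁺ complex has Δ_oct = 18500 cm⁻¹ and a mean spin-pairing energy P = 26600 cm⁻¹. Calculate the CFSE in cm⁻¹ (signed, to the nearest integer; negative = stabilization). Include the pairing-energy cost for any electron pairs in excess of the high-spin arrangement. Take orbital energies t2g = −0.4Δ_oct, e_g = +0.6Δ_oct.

0

Fe³⁺: group 8, so d-count = 8 − 3 = 5.
With Δ_oct < P the complex is high-spin.
Filling d⁵ accordingly: t2g^3 e_g^2.
Orbital CFSE = 0.0Δ_oct = 0.0 × 18500 = 0 cm⁻¹.
High-spin has no excess pairs, so no pairing correction applies.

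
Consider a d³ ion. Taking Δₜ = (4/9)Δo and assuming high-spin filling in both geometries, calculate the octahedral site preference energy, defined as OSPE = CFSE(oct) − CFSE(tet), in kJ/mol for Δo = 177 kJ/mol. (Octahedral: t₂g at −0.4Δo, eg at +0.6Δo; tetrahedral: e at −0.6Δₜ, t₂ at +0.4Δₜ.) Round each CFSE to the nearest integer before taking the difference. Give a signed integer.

Octahedral (high-spin): t2g^3 e_g^0, CFSE = 3(−0.4) + 0(+0.6) = -1.2Δo = -1.2 × 177 = -212 kJ/mol.
Tetrahedral e^2 t2^1 gives -0.8Δₜ = -0.8 × (4/9) × 177 = -63 kJ/mol.
Subtracting, OSPE = -212 − (-63) = -149 kJ/mol.

-149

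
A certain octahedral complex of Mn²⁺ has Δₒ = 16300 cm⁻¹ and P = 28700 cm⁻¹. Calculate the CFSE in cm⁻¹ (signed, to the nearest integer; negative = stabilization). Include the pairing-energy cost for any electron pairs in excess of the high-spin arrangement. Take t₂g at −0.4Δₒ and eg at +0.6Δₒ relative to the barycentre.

Mn²⁺: group 7, so d-count = 7 − 2 = 5.
With Δₒ < P the complex is high-spin.
Filling d⁵ accordingly: t₂g³ eg².
Orbital CFSE = 0.0Δₒ = 0.0 × 16300 = 0 cm⁻¹.
High-spin has no excess pairs, so no pairing correction applies.

0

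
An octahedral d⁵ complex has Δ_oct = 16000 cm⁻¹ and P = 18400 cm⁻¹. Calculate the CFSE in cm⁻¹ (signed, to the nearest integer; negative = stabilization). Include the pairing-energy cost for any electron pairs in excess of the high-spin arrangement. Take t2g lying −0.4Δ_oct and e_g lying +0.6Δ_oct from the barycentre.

Here Δ_oct < P (16000 < 18400), so the high-spin state is favoured.
Configuration: t2g^3 e_g^2.
Orbital CFSE = 0.0Δ_oct = 0.0 × 16000 = 0 cm⁻¹.
High-spin has no excess pairs, so no pairing correction applies.

0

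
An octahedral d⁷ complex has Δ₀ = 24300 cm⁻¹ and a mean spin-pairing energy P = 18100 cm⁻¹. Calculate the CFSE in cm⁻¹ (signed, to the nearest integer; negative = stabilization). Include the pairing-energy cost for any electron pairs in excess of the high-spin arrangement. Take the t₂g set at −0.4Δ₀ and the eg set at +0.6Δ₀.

Δ₀ > P, so pairing is preferred: the ground state is low-spin.
Filling d⁷ accordingly: t₂g⁶ eg¹.
Orbital CFSE = -1.8Δ₀ = -1.8 × 24300 = -43740 cm⁻¹.
Excess pairs vs high-spin: 3 − 2 = 1; pairing cost = +18100 cm⁻¹.
Net CFSE = -43740 + 18100 = -25640 cm⁻¹.

-25640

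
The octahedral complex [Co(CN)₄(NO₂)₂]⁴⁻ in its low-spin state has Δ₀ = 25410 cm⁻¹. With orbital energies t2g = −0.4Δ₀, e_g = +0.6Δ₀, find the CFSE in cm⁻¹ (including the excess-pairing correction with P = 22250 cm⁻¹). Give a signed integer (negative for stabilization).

Ligand charges: 4×(-1) from CN⁻ and 2×(-1) from NO₂⁻ sum to -6; with overall charge -4, Co is +2.
Co is in group 9, so Co²⁺ is d⁷ (9 − 2 = 7).
Electron filling gives t2g^6 e_g^1.
The orbital stabilization is -1.8Δ₀ = -1.8 × 25410 = -45738 cm⁻¹.
High-spin d⁷ would be t2g^5 e_g^2 with 2 pairs; low-spin has 3, so 1 excess pair costs +1P = +22250 cm⁻¹.
Net CFSE = -45738 + 22250 = -23488 cm⁻¹.

-23488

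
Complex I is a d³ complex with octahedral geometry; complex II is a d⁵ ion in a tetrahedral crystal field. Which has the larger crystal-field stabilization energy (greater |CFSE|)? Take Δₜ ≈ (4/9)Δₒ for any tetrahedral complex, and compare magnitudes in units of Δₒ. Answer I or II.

I: For octahedral d³ the high- and low-spin configurations coincide; t2g^3 e_g^0, CFSE = -1.2Δₒ.
II: With tetrahedral geometry the complex is necessarily high-spin; e^2 t2^3, CFSE = 0.0Δₜ ≈ 0.00Δₒ.
So I has the larger |CFSE|.

I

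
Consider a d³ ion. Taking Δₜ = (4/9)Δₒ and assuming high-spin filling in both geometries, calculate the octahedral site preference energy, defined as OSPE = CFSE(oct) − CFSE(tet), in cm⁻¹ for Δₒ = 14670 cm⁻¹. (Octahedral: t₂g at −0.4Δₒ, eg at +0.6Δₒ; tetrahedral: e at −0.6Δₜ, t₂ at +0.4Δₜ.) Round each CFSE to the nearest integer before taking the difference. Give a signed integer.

In an octahedral site d³ (HS) is t₂g³ eg⁰, giving CFSE(oct) = -1.2Δₒ = -17604 cm⁻¹.
Tetrahedral e² t₂¹ gives -0.8Δₜ = -0.8 × (4/9) × 14670 = -5216 cm⁻¹.
Subtracting, OSPE = -17604 − (-5216) = -12388 cm⁻¹.

-12388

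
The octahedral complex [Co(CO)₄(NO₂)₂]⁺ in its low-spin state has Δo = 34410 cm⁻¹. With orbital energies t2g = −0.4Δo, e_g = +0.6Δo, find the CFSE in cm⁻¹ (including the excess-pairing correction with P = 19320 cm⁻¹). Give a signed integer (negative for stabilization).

Ligand charges: 4×(+0) from CO and 2×(-1) from NO₂⁻ sum to -2; with overall charge +1, Co is +3.
Group 9 minus oxidation state +3 gives a d⁶ configuration for Co³⁺.
Electron filling gives t2g^6 e_g^0.
Orbital CFSE = 6(-0.4) + 0(0.6) = -2.4Δo = -2.4 × 34410 = -82584 cm⁻¹.
High-spin d⁶ would be t2g^4 e_g^2 with 1 pair; low-spin has 3, so 2 excess pairs cost +2P = +38640 cm⁻¹.
Combining: -82584 + 38640 = -43944 cm⁻¹.

-43944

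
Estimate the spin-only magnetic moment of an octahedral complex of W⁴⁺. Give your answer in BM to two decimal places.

W⁴⁺: group 6, so d-count = 6 − 4 = 2.
For octahedral d² the high- and low-spin configurations coincide.
Configuration: t₂g² eg⁰ → 2 unpaired electrons.
μ(spin-only) = √[2(2+2)] = √8 ≈ 2.83 BM.

2.83 BM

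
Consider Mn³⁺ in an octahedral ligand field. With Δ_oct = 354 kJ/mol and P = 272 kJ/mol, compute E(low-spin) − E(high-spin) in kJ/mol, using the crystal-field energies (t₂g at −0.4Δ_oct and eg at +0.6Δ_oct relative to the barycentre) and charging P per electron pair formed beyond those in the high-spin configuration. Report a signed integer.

Mn³⁺: group 7, so d-count = 7 − 3 = 4.
High-spin d⁴ fills as t₂g³ eg¹ with CFSE 3(−0.4) + 1(+0.6) = -0.6Δ_oct = -212 kJ/mol.
Low-spin t₂g⁴ eg⁰ gives -1.6Δ_oct = -566 kJ/mol, but forming 1 extra pair costs 1P = 272 kJ/mol, so E(LS) = -566 + 272 = -294 kJ/mol.
E(LS) − E(HS) = -294 − (-212) = -82 kJ/mol.

-82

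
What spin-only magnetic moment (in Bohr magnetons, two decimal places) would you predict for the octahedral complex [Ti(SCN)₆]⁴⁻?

2.83 Bohr magnetons

Each SCN⁻ contributes -1; 6 × (-1) = -6. With overall charge -4, Ti is in the +2 oxidation state.
Ti²⁺: group 4, so d-count = 4 − 2 = 2.
For octahedral d² the high- and low-spin configurations coincide.
Configuration: t₂g² eg⁰ → 2 unpaired electrons.
μ(spin-only) = √[2(2+2)] = √8 ≈ 2.83 Bohr magnetons.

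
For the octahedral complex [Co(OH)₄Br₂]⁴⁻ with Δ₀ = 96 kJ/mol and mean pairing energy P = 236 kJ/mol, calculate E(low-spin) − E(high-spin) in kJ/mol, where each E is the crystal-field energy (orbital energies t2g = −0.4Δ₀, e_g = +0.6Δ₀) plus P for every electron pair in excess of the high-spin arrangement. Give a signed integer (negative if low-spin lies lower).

Ligand charges: 4×(-1) from OH⁻ and 2×(-1) from Br⁻ sum to -6; with overall charge -4, Co is +2.
Co²⁺: group 9, so d-count = 9 − 2 = 7.
In the high-spin limit (t2g^5 e_g^2) the orbital term is -0.8Δ₀ = -77 kJ/mol, with no excess pairing.
Low-spin t2g^6 e_g^1 gives -1.8Δ₀ = -173 kJ/mol, but forming 1 extra pair costs 1P = 236 kJ/mol, so E(LS) = -173 + 236 = 63 kJ/mol.
Thus E(LS) − E(HS) = 140 kJ/mol.

140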